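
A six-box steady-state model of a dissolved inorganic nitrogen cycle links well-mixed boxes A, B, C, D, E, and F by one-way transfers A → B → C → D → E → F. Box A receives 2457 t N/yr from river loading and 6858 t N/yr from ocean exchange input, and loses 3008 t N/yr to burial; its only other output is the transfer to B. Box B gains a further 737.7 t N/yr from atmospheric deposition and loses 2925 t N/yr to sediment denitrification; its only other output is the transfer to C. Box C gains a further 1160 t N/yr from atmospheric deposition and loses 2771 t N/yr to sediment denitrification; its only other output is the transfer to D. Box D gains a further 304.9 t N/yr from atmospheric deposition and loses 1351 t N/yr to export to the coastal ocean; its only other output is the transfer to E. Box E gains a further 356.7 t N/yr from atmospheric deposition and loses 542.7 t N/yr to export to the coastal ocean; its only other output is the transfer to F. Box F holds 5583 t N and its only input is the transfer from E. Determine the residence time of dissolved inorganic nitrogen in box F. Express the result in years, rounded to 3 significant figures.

4.37 yr

Box A: F(A→B) = (2457 + 6858) − 3008 = 6307.0 t N/yr.
Box B: F(B→C) = (6307.0 + 737.7) − 2925 = 4119.7 t N/yr.
Box C: F(C→D) = (4119.7 + 1160) − 2771 = 2508.7 t N/yr.
Box D: F(D→E) = (2508.7 + 304.9) − 1351 = 1462.6 t N/yr.
Box E: F(E→F) = (1462.6 + 356.7) − 542.7 = 1276.6 t N/yr.
Box F throughput = its input = 1276.6 t N/yr; τ = 5583 / 1276.6 = 4.373 yr.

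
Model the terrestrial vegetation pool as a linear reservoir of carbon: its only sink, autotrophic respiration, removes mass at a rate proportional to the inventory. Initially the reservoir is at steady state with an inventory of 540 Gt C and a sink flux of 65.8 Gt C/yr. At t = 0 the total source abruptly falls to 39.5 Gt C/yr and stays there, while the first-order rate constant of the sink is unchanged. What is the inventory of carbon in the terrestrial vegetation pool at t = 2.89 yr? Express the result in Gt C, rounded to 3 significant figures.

τ = M₀/F₀ = 540/65.8 = 8.207 yr; rate constant k = 1/τ.
New steady state M_∞ = F₁/k = F₁·τ = 39.5 × 8.207 = 324.16 Gt C.
M(t) = M_∞ + (M₀ − M_∞)·e^(−t/τ); t/τ = 2.89/8.207 = 0.3522, so e^(−t/τ) = 0.7032.
M(t) = 324.16 + 215.8 × 0.7032 = 475.93 Gt C.

476 Gt C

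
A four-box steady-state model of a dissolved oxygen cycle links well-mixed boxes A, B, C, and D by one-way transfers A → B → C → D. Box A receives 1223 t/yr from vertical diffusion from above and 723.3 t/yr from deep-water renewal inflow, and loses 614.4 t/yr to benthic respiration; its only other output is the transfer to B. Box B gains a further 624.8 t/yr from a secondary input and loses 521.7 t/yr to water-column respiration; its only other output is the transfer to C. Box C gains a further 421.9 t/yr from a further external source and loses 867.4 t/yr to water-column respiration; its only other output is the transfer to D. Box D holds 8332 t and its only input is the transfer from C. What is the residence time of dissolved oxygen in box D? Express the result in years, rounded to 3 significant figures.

8.42 yr

Box A: F(A→B) = (1223 + 723.3) − 614.4 = 1331.9 t/yr.
Box B: F(B→C) = (1331.9 + 624.8) − 521.7 = 1435.0 t/yr.
Box C: F(C→D) = (1435.0 + 421.9) − 867.4 = 989.50 t/yr.
Box D throughput = its input = 989.50 t/yr; τ = 8332 / 989.50 = 8.420 yr.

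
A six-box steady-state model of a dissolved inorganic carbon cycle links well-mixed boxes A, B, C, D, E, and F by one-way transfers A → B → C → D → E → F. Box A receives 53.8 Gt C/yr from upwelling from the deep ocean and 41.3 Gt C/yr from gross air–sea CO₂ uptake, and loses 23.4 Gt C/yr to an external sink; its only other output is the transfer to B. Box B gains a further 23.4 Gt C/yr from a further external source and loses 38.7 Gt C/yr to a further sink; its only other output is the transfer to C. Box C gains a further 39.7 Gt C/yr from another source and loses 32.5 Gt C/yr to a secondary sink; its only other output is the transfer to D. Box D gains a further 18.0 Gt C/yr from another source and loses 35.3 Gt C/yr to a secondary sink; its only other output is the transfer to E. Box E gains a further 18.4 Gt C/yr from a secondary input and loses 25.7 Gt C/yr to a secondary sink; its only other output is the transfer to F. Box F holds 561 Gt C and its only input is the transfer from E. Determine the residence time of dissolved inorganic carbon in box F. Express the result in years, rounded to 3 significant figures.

14.4 yr

Box A: F(A→B) = (53.8 + 41.3) − 23.4 = 71.700 Gt C/yr.
Box B: F(B→C) = (71.700 + 23.4) − 38.7 = 56.400 Gt C/yr.
Box C: F(C→D) = (56.400 + 39.7) − 32.5 = 63.600 Gt C/yr.
Box D: F(D→E) = (63.600 + 18.0) − 35.3 = 46.300 Gt C/yr.
Box E: F(E→F) = (46.300 + 18.4) − 25.7 = 39.000 Gt C/yr.
Box F throughput = its input = 39.000 Gt C/yr; τ = 561 / 39.000 = 14.38 yr.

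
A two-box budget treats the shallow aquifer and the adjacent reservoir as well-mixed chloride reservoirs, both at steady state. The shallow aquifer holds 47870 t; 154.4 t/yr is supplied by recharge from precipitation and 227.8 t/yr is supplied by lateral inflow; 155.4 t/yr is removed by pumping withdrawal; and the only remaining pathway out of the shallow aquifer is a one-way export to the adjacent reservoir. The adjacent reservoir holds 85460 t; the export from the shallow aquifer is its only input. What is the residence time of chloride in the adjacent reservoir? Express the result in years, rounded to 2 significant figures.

380 yr

Balance the shallow aquifer: ΣF_in = 154.4 + 227.8 = 382.20 t/yr.
Export to the adjacent reservoir = ΣF_in − (155.4) = 226.80 t/yr.
At steady state the output of the adjacent reservoir equals its input, 226.80 t/yr.
τ = M / F = 85460 / 226.80 = 376.8 yr.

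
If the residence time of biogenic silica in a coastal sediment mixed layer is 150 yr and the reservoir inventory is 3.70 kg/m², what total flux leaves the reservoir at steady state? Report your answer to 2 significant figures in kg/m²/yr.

F = M / τ = 3.70 / 150 = 0.02467 kg/m²/yr.

0.025 kg/m²/yr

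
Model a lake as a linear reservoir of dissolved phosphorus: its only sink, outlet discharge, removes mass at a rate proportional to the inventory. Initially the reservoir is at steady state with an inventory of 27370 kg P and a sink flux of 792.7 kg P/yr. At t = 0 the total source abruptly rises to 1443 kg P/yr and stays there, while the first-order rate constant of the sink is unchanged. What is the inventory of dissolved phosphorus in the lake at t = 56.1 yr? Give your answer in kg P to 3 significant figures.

45400 kg P

The sink rate constant is k = F₀/M₀ = 792.7/27370 = 0.02896 yr⁻¹.
Solving dM/dt = F₁ − kM with M(0) = M₀ gives M(t) = F₁/k + (M₀ − F₁/k)·e^(−kt).
F₁/k = 1443/0.02896 = 49823 kg P; kt = 0.02896 × 56.1 = 1.625, e^(−kt) = 0.1970.
M(56.1) = 49823 + (27370 − 49823) × 0.1970 = 49823 − 4422 = 45401 kg P.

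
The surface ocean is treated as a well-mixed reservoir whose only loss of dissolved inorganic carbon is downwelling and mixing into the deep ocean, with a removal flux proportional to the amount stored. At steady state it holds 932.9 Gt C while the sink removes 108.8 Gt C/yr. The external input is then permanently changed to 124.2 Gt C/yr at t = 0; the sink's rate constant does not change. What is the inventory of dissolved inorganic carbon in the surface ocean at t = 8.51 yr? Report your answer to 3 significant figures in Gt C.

The sink rate constant is k = F₀/M₀ = 108.8/932.9 = 0.1166 yr⁻¹.
Solving dM/dt = F₁ − kM with M(0) = M₀ gives M(t) = F₁/k + (M₀ − F₁/k)·e^(−kt).
F₁/k = 124.2/0.1166 = 1064.9 Gt C; kt = 0.1166 × 8.51 = 0.9925, e^(−kt) = 0.3707.
M(8.51) = 1064.9 + (932.9 − 1064.9) × 0.3707 = 1064.9 − 48.94 = 1016.0 Gt C.

1020 Gt C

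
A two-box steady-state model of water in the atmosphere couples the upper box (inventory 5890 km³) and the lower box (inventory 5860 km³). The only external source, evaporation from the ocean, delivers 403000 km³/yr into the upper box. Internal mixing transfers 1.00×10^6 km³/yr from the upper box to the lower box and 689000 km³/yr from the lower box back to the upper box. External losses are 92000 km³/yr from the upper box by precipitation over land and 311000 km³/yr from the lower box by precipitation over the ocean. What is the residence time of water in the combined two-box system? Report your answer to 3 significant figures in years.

0.0292 yr

Treat the two boxes together as one reservoir: the mixing fluxes between them are internal recycling, so τ = ΣM / Σ(external losses).
M_total = 5890 + 5860 = 11750 km³.
ΣF_external_out = 92000 + 311000 = 403000 km³/yr.
τ = M_total / ΣF_ext = 11750 / 403000 = 0.02916 yr.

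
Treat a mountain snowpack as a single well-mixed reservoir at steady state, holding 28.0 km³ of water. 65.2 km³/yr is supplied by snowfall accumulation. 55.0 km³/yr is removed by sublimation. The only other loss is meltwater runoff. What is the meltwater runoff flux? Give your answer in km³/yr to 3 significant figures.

At steady state ΣF_in = ΣF_out.
ΣF_in = 65.200 km³/yr.
Meltwater runoff flux = ΣF_in − (55.0) = 65.200 − 55.00 = 10.20 km³/yr.

10.2 km³/yr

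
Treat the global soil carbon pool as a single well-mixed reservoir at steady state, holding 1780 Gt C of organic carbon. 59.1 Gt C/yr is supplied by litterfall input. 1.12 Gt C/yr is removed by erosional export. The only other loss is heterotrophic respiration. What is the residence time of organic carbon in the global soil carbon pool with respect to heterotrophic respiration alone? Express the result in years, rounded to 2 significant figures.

At steady state ΣF_in = ΣF_out.
ΣF_in = 59.100 Gt C/yr.
Heterotrophic respiration flux = ΣF_in − (1.12) = 59.100 − 1.120 = 57.98 Gt C/yr.
τ = M / F = 1780 / 57.98 = 30.70 yr.

31 yr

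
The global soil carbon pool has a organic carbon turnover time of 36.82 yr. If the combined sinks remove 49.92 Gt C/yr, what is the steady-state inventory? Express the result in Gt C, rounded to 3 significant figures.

1840 Gt C

τ = M/F ⇒ M = τ × F = 36.82 × 49.92 = 1838 Gt C.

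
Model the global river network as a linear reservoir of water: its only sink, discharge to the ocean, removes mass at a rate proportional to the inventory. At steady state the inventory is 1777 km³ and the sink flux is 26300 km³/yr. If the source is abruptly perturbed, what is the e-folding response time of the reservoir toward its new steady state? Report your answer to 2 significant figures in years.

For a linear reservoir the response time equals the residence time τ = M/F.
τ = 1777 / 26300 = 0.06757 yr.

0.068 yr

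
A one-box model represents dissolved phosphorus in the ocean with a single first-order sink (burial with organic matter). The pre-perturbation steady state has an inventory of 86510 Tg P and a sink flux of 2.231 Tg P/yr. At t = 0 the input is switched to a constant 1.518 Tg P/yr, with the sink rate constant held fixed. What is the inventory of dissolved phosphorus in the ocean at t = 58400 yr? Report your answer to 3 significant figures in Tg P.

τ = M₀/F₀ = 86510/2.231 = 38780 yr; rate constant k = 1/τ.
New steady state M_∞ = F₁/k = F₁·τ = 1.518 × 38780 = 58862 Tg P.
M(t) = M_∞ + (M₀ − M_∞)·e^(−t/τ); t/τ = 58400/38780 = 1.506, so e^(−t/τ) = 0.2218.
M(t) = 58862 + 27650 × 0.2218 = 64994 Tg P.

65000 Tg P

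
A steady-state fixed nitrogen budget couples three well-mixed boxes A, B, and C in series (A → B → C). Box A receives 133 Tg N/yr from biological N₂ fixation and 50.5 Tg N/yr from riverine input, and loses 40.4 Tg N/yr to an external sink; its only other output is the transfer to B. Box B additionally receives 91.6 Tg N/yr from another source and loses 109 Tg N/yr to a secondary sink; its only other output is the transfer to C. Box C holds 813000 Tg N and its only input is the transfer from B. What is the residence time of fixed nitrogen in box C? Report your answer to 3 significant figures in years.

6470 yr

Box A: F(A→B) = (133 + 50.5) − 40.4 = 143.10 Tg N/yr.
Box B: F(B→C) = (143.10 + 91.6) − 109 = 125.70 Tg N/yr.
Box C throughput = its input = 125.70 Tg N/yr; τ = 813000 / 125.70 = 6468 yr.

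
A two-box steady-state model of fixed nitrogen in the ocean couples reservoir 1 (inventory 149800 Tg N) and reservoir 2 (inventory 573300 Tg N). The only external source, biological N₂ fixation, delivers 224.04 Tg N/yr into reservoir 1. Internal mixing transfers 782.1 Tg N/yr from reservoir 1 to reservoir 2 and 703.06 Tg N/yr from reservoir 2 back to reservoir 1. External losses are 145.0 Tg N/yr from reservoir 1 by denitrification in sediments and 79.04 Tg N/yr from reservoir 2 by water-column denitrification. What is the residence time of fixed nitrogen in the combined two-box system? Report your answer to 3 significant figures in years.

Treat the two boxes together as one reservoir: the mixing fluxes between them are internal recycling, so τ = ΣM / Σ(external losses).
M_total = 149800 + 573300 = 723100 Tg N.
ΣF_external_out = 145.0 + 79.04 = 224.04 Tg N/yr.
τ = M_total / ΣF_ext = 723100 / 224.04 = 3228 yr.

3230 yr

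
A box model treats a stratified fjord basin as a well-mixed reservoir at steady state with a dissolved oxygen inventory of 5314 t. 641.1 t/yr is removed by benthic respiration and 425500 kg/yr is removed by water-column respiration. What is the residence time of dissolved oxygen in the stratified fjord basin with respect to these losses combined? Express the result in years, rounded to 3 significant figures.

Convert the water-column respiration flux: 425500 kg/yr = 425.5 t/yr.
Total removal = 641.1 + 425.5 = 1066.6 t/yr.
τ = M / ΣF_out = 5314 / 1066.6 = 4.982 yr.

4.98 yr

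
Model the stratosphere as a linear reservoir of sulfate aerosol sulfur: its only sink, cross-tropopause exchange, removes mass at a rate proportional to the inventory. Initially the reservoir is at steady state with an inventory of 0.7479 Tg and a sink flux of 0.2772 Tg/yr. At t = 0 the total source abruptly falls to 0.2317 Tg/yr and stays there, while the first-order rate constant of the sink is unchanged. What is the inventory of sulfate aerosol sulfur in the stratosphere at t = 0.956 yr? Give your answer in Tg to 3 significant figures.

0.711 Tg

τ = M₀/F₀ = 0.7479/0.2772 = 2.698 yr; rate constant k = 1/τ.
New steady state M_∞ = F₁/k = F₁·τ = 0.2317 × 2.698 = 0.62514 Tg.
M(t) = M_∞ + (M₀ − M_∞)·e^(−t/τ); t/τ = 0.956/2.698 = 0.3543, so e^(−t/τ) = 0.7016.
M(t) = 0.62514 + 0.1228 × 0.7016 = 0.71127 Tg.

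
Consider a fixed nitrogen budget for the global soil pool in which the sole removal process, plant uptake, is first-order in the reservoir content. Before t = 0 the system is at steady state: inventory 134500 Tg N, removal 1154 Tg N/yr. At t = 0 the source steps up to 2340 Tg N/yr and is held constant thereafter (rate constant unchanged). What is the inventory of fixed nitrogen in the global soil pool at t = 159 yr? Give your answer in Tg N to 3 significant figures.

The sink rate constant is k = F₀/M₀ = 1154/134500 = 0.008580 yr⁻¹.
Solving dM/dt = F₁ − kM with M(0) = M₀ gives M(t) = F₁/k + (M₀ − F₁/k)·e^(−kt).
F₁/k = 2340/0.008580 = 272730 Tg N; kt = 0.008580 × 159 = 1.364, e^(−kt) = 0.2556.
M(159) = 272730 + (134500 − 272730) × 0.2556 = 272730 − 35330 = 237400 Tg N.

237000 Tg N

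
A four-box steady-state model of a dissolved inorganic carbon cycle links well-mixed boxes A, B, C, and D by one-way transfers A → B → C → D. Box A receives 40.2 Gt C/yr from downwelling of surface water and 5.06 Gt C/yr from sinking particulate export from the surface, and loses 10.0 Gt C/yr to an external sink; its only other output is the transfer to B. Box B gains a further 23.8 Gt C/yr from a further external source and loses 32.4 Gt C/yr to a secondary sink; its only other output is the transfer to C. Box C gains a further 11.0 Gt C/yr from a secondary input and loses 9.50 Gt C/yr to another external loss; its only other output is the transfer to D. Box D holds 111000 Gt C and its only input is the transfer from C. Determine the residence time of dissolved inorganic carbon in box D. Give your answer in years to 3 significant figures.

Box A: F(A→B) = (40.2 + 5.06) − 10.0 = 35.260 Gt C/yr.
Box B: F(B→C) = (35.260 + 23.8) − 32.4 = 26.660 Gt C/yr.
Box C: F(C→D) = (26.660 + 11.0) − 9.50 = 28.160 Gt C/yr.
Box D throughput = its input = 28.160 Gt C/yr; τ = 111000 / 28.160 = 3942 yr.

3940 yr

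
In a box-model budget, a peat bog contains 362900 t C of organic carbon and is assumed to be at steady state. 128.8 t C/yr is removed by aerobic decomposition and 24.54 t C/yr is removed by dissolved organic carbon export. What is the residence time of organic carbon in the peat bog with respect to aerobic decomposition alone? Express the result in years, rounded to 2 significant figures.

2800 yr

Residence time with respect to a single sink: τ = M / F_sink.
τ = 362900 / 128.8 = 2818 yr.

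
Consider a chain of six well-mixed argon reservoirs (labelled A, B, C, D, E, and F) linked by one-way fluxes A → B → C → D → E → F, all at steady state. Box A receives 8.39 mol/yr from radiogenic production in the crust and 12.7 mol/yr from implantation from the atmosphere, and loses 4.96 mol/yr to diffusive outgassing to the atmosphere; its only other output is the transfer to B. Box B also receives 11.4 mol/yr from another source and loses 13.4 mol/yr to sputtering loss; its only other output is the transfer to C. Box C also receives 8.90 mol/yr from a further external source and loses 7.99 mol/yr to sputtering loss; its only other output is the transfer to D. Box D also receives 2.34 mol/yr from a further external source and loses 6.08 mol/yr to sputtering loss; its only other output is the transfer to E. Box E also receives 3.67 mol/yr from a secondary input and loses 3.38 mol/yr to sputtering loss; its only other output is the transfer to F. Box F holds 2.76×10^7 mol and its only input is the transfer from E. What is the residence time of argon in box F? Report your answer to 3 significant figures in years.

Box A: F(A→B) = (8.39 + 12.7) − 4.96 = 16.130 mol/yr.
Box B: F(B→C) = (16.130 + 11.4) − 13.4 = 14.130 mol/yr.
Box C: F(C→D) = (14.130 + 8.90) − 7.99 = 15.040 mol/yr.
Box D: F(D→E) = (15.040 + 2.34) − 6.08 = 11.300 mol/yr.
Box E: F(E→F) = (11.300 + 3.67) − 3.38 = 11.590 mol/yr.
Box F throughput = its input = 11.590 mol/yr; τ = 2.76×10^7 / 11.590 = 2.381×10^6 yr.

2.38×10^6 yr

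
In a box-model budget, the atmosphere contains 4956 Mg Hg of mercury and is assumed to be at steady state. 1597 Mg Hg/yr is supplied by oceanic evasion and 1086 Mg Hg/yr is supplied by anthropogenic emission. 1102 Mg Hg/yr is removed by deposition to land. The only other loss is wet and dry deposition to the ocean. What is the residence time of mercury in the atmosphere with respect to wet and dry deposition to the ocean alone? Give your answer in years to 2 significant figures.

3.1 yr

At steady state ΣF_in = ΣF_out.
ΣF_in = 1597 + 1086 = 2683.0 Mg Hg/yr.
Wet and dry deposition to the ocean flux = ΣF_in − (1102) = 2683.0 − 1102 = 1581 Mg Hg/yr.
τ = M / F = 4956 / 1581 = 3.135 yr.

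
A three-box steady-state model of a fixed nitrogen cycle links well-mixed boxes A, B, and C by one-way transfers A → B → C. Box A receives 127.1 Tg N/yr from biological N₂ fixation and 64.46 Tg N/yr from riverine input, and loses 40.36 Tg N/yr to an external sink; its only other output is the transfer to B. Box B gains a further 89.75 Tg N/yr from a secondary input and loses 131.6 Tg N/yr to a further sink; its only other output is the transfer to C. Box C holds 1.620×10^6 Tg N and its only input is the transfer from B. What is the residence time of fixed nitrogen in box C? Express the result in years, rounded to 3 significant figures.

14800 yr

Box A: F(A→B) = (127.1 + 64.46) − 40.36 = 151.20 Tg N/yr.
Box B: F(B→C) = (151.20 + 89.75) − 131.6 = 109.35 Tg N/yr.
Box C throughput = its input = 109.35 Tg N/yr; τ = 1.620×10^6 / 109.35 = 14810 yr.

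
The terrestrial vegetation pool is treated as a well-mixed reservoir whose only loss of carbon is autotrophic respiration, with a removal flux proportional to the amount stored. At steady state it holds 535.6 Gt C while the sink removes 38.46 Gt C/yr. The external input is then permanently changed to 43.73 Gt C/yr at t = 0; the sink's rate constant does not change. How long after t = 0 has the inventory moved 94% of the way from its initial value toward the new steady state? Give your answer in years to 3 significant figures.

τ = M₀/F₀ = 535.6/38.46 = 13.93 yr.
The remaining gap fraction is e^(−t/τ); 94% covered ⇒ e^(−t/τ) = 0.0600.
t = −τ ln(0.0600) = 13.93 × 2.813 = 39.18 yr.

39.2 yr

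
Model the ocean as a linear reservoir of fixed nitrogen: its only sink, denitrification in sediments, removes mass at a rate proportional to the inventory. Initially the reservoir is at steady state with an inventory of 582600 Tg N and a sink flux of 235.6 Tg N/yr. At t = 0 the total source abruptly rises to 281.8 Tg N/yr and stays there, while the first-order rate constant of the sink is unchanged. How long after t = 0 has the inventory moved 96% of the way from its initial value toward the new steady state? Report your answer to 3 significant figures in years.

7960 yr

τ = M₀/F₀ = 582600/235.6 = 2473 yr.
The remaining gap fraction is e^(−t/τ); 96% covered ⇒ e^(−t/τ) = 0.0400.
t = −τ ln(0.0400) = 2473 × 3.219 = 7960 yr.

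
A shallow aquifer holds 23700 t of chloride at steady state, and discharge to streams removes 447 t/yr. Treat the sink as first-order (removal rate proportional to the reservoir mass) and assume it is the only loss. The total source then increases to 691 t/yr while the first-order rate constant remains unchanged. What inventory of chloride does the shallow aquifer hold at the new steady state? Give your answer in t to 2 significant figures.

Rate constant k = F/M = 447 / 23700 = 0.01886 yr⁻¹.
At the new steady state, source = k·M_new ⇒ M_new = 691 / 0.01886 = 36640 t.
(Equivalently M_new = M × F_new/F_old = 23700 × 691/447.)

37000 t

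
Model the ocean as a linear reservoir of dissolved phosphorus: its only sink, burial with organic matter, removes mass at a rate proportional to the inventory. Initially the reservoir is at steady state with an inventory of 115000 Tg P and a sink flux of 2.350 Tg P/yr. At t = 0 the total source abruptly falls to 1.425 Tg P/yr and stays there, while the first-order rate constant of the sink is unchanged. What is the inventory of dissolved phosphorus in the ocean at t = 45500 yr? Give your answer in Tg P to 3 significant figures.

The sink rate constant is k = F₀/M₀ = 2.350/115000 = 2.043×10^-5 yr⁻¹.
Solving dM/dt = F₁ − kM with M(0) = M₀ gives M(t) = F₁/k + (M₀ − F₁/k)·e^(−kt).
F₁/k = 1.425/2.043×10^-5 = 69734 Tg P; kt = 2.043×10^-5 × 45500 = 0.9298, e^(−kt) = 0.3946.
M(45500) = 69734 + (115000 − 69734) × 0.3946 = 69734 + 17860 = 87598 Tg P.

87600 Tg P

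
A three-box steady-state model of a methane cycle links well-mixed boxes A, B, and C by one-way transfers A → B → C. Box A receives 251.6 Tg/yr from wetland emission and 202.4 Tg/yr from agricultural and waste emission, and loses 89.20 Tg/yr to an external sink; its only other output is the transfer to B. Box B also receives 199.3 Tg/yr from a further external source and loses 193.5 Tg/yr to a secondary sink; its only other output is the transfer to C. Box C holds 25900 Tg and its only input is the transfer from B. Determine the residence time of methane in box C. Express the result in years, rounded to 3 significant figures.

69.9 yr

Box A: F(A→B) = (251.6 + 202.4) − 89.20 = 364.80 Tg/yr.
Box B: F(B→C) = (364.80 + 199.3) − 193.5 = 370.60 Tg/yr.
Box C throughput = its input = 370.60 Tg/yr; τ = 25900 / 370.60 = 69.89 yr.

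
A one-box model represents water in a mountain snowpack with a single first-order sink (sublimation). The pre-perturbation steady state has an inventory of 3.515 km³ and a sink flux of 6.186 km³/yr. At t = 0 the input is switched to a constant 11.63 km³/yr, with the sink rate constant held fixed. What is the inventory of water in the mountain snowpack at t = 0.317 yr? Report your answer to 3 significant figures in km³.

4.84 km³

Residence time τ = M₀/F₀ = 0.5682 yr. The eventual steady state is M_∞ = M₀·(F₁/F₀) = 3.515 × 11.63/6.186 = 6.6084 km³.
The anomaly ΔM(t) = M(t) − M_∞ decays as ΔM₀·e^(−t/τ) with ΔM₀ = 3.515 − 6.6084 = −3.093 km³.
At t = 0.317 yr, e^(−t/τ) = e^(−0.5579) = 0.5724, so ΔM = −1.771 km³ and M = 6.6084 − 1.771 = 4.8377 km³.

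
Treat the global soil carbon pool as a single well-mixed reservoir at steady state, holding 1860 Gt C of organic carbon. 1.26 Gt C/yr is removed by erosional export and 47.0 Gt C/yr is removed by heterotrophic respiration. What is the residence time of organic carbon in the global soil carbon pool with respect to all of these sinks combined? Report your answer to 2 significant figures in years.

Total removal flux = 1.26 + 47.0 = 48.260 Gt C/yr.
τ = M / ΣF_out = 1860 / 48.260 = 38.54 yr.

39 yr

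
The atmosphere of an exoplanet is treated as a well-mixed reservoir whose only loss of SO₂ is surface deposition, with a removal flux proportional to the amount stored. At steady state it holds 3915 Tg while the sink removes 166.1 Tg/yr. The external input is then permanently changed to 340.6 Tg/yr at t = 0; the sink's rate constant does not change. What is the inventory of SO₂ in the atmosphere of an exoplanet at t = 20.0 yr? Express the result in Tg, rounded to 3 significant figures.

6270 Tg

τ = M₀/F₀ = 3915/166.1 = 23.57 yr; rate constant k = 1/τ.
New steady state M_∞ = F₁/k = F₁·τ = 340.6 × 23.57 = 8028.0 Tg.
M(t) = M_∞ + (M₀ − M_∞)·e^(−t/τ); t/τ = 20.0/23.57 = 0.8485, so e^(−t/τ) = 0.4280.
M(t) = 8028.0 − 4113 × 0.4280 = 6267.5 Tg.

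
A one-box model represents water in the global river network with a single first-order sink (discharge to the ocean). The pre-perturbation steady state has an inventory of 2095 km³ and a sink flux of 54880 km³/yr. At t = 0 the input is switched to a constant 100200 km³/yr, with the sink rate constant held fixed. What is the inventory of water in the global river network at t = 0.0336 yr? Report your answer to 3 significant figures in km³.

3110 km³

Residence time τ = M₀/F₀ = 0.03817 yr. The eventual steady state is M_∞ = M₀·(F₁/F₀) = 2095 × 100200/54880 = 3825.1 km³.
The anomaly ΔM(t) = M(t) − M_∞ decays as ΔM₀·e^(−t/τ) with ΔM₀ = 2095 − 3825.1 = −1730 km³.
At t = 0.0336 yr, e^(−t/τ) = e^(−0.8802) = 0.4147, so ΔM = −717.5 km³ and M = 3825.1 − 717.5 = 3107.6 km³.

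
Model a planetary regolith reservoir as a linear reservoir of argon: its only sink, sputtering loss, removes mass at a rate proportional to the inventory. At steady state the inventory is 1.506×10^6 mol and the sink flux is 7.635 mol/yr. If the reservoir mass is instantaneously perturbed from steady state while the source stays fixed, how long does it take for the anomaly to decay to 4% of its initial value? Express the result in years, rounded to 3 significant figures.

For a linear reservoir the anomaly decays as exp(−t/τ) with τ = M/F = 1.506×10^6/7.635 = 197200 yr.
exp(−t/τ) = 0.04 ⇒ t = −τ ln(0.04) = 197200 × 3.219 = 634900 yr.

635000 yr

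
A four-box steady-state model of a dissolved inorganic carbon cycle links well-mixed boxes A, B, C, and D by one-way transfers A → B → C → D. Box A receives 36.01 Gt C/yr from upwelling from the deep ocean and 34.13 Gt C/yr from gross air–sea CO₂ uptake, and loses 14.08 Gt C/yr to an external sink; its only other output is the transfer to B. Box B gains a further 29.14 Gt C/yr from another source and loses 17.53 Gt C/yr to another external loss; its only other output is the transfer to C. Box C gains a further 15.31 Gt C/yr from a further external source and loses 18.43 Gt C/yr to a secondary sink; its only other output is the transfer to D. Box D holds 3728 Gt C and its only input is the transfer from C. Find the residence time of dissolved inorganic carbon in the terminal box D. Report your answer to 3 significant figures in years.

Box A: F(A→B) = (36.01 + 34.13) − 14.08 = 56.060 Gt C/yr.
Box B: F(B→C) = (56.060 + 29.14) − 17.53 = 67.670 Gt C/yr.
Box C: F(C→D) = (67.670 + 15.31) − 18.43 = 64.550 Gt C/yr.
Box D throughput = its input = 64.550 Gt C/yr; τ = 3728 / 64.550 = 57.75 yr.

57.8 yr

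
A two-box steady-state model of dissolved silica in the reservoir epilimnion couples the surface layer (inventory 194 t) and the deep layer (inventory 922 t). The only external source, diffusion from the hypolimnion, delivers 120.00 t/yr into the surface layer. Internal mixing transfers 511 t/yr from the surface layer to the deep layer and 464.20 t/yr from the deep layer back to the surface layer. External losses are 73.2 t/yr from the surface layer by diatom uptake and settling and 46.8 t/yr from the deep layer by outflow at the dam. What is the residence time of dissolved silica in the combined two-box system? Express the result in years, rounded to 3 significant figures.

Residence time in the combined system uses the total inventory and the total *external* removal — internal exchanges between the two boxes cancel.
M_total = 194 + 922 = 1116.0 t.
ΣF_external_out = 73.2 + 46.8 = 120.00 t/yr.
τ = M_total / ΣF_ext = 1116.0 / 120.00 = 9.300 yr.

9.30 yr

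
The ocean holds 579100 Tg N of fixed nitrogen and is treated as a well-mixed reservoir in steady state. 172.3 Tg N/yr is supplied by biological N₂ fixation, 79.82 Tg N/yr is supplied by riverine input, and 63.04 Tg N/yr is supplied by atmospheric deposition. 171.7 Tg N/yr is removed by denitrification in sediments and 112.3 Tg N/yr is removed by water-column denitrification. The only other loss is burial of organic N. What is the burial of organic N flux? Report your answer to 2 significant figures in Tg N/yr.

At steady state ΣF_in = ΣF_out.
ΣF_in = 172.3 + 79.82 + 63.04 = 315.16 Tg N/yr.
Burial of organic N flux = ΣF_in − (171.7 + 112.3) = 315.16 − 284.0 = 31.16 Tg N/yr.

31 Tg N/yr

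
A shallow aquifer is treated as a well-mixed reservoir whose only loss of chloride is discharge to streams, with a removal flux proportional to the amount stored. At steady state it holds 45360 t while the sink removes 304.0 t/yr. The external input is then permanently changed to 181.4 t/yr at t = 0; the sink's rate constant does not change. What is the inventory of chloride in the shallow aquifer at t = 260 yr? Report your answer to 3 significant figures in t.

30300 t

τ = M₀/F₀ = 45360/304.0 = 149.2 yr; rate constant k = 1/τ.
New steady state M_∞ = F₁/k = F₁·τ = 181.4 × 149.2 = 27067 t.
M(t) = M_∞ + (M₀ − M_∞)·e^(−t/τ); t/τ = 260/149.2 = 1.743, so e^(−t/τ) = 0.1751.
M(t) = 27067 + 18290 × 0.1751 = 30270 t.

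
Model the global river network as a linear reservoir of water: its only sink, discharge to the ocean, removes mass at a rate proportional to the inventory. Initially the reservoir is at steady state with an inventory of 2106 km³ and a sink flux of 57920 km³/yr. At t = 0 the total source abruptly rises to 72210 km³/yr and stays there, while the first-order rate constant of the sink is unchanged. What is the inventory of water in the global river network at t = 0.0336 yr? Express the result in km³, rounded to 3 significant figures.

The sink rate constant is k = F₀/M₀ = 57920/2106 = 27.50 yr⁻¹.
Solving dM/dt = F₁ − kM with M(0) = M₀ gives M(t) = F₁/k + (M₀ − F₁/k)·e^(−kt).
F₁/k = 72210/27.50 = 2625.6 km³; kt = 27.50 × 0.0336 = 0.9241, e^(−kt) = 0.3969.
M(0.0336) = 2625.6 + (2106 − 2625.6) × 0.3969 = 2625.6 − 206.2 = 2419.4 km³.

2420 km³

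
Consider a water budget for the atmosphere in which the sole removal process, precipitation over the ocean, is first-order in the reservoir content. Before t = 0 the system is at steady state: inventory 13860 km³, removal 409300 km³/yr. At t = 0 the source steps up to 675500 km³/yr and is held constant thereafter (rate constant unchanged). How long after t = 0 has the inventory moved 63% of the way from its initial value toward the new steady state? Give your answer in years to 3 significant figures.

τ = M₀/F₀ = 13860/409300 = 0.03386 yr.
The remaining gap fraction is e^(−t/τ); 63% covered ⇒ e^(−t/τ) = 0.370.
t = −τ ln(0.370) = 0.03386 × 0.9943 = 0.03367 yr.

0.0337 yr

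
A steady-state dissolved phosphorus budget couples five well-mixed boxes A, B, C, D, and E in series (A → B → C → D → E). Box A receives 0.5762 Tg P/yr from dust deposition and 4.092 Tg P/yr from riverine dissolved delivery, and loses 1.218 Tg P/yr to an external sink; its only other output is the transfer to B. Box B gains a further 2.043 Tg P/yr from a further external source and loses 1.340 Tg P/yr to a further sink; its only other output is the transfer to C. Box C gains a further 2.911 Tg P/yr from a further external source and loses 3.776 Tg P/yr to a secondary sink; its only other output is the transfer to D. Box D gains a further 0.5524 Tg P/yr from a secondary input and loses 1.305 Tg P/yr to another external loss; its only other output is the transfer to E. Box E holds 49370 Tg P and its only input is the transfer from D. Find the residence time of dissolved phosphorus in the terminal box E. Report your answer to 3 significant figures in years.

Box A: F(A→B) = (0.5762 + 4.092) − 1.218 = 3.4502 Tg P/yr.
Box B: F(B→C) = (3.4502 + 2.043) − 1.340 = 4.1532 Tg P/yr.
Box C: F(C→D) = (4.1532 + 2.911) − 3.776 = 3.2882 Tg P/yr.
Box D: F(D→E) = (3.2882 + 0.5524) − 1.305 = 2.5356 Tg P/yr.
Box E throughput = its input = 2.5356 Tg P/yr; τ = 49370 / 2.5356 = 19470 yr.

19500 yr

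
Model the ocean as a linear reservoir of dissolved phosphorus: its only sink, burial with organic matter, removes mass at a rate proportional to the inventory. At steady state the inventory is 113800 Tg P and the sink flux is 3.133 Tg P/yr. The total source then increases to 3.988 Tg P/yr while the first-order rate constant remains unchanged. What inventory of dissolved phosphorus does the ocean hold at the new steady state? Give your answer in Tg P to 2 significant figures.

140000 Tg P

Rate constant k = F/M = 3.133 / 113800 = 2.753×10^-5 yr⁻¹.
At the new steady state, source = k·M_new ⇒ M_new = 3.988 / 2.753×10^-5 = 144900 Tg P.
(Equivalently M_new = M × F_new/F_old = 113800 × 3.988/3.133.)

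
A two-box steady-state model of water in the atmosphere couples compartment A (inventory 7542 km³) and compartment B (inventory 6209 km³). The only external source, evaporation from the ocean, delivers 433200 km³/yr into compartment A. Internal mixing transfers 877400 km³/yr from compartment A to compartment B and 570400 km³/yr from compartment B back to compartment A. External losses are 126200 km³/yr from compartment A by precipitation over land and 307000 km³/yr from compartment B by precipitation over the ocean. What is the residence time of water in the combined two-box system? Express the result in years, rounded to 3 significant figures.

0.0317 yr

For the system as a whole, the A↔B exchange is internal and contributes nothing to the throughput; only the external sinks remove mass.
M_total = 7542 + 6209 = 13751 km³.
ΣF_external_out = 126200 + 307000 = 433200 km³/yr.
τ = M_total / ΣF_ext = 13751 / 433200 = 0.03174 yr.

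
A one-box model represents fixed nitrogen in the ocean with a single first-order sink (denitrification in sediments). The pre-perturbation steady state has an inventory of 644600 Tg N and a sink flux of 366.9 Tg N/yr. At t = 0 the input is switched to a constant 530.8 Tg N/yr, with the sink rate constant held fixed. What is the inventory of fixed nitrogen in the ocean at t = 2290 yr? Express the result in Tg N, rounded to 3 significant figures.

Residence time τ = M₀/F₀ = 1757 yr. The eventual steady state is M_∞ = M₀·(F₁/F₀) = 644600 × 530.8/366.9 = 932550 Tg N.
The anomaly ΔM(t) = M(t) − M_∞ decays as ΔM₀·e^(−t/τ) with ΔM₀ = 644600 − 932550 = −288000 Tg N.
At t = 2290 yr, e^(−t/τ) = e^(−1.303) = 0.2716, so ΔM = −78210 Tg N and M = 932550 − 78210 = 854350 Tg N.

854000 Tg N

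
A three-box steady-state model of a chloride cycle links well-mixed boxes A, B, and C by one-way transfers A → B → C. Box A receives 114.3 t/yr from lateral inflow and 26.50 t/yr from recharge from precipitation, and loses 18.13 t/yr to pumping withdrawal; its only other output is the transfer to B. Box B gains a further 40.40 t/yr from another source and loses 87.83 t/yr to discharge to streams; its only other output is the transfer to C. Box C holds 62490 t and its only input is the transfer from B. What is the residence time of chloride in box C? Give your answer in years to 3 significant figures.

831 yr

Box A: F(A→B) = (114.3 + 26.50) − 18.13 = 122.67 t/yr.
Box B: F(B→C) = (122.67 + 40.40) − 87.83 = 75.240 t/yr.
Box C throughput = its input = 75.240 t/yr; τ = 62490 / 75.240 = 830.5 yr.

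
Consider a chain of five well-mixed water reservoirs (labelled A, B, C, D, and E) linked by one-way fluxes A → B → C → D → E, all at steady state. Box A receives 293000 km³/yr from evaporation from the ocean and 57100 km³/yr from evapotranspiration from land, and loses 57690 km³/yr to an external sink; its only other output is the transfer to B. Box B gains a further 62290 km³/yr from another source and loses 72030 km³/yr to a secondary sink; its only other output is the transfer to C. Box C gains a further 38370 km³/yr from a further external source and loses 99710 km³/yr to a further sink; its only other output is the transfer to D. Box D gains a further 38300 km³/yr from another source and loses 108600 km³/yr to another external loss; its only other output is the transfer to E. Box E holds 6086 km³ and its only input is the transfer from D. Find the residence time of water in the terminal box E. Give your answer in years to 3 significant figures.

0.0403 yr

Box A: F(A→B) = (293000 + 57100) − 57690 = 292410 km³/yr.
Box B: F(B→C) = (292410 + 62290) − 72030 = 282670 km³/yr.
Box C: F(C→D) = (282670 + 38370) − 99710 = 221330 km³/yr.
Box D: F(D→E) = (221330 + 38300) − 108600 = 151030 km³/yr.
Box E throughput = its input = 151030 km³/yr; τ = 6086 / 151030 = 0.04030 yr.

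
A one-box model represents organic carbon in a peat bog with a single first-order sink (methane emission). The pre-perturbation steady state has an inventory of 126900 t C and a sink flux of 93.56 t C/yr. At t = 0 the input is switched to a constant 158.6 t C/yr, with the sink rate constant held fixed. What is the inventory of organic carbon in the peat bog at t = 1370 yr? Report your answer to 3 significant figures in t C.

183000 t C

The sink rate constant is k = F₀/M₀ = 93.56/126900 = 0.0007373 yr⁻¹.
Solving dM/dt = F₁ − kM with M(0) = M₀ gives M(t) = F₁/k + (M₀ − F₁/k)·e^(−kt).
F₁/k = 158.6/0.0007373 = 215120 t C; kt = 0.0007373 × 1370 = 1.010, e^(−kt) = 0.3642.
M(1370) = 215120 + (126900 − 215120) × 0.3642 = 215120 − 32130 = 182990 t C.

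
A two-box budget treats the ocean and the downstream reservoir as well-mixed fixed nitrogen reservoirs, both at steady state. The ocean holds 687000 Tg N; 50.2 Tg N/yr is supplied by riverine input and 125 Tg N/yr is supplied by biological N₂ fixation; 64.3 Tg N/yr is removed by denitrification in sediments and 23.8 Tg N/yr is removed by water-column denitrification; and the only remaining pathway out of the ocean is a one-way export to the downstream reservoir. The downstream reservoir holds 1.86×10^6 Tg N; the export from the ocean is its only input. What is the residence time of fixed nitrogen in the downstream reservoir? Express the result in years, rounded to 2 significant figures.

21000 yr

Balance the ocean: ΣF_in = 50.2 + 125 = 175.20 Tg N/yr.
Export to the downstream reservoir = ΣF_in − (64.3 + 23.8) = 87.100 Tg N/yr.
At steady state the output of the downstream reservoir equals its input, 87.100 Tg N/yr.
τ = M / F = 1.86×10^6 / 87.100 = 21350 yr.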